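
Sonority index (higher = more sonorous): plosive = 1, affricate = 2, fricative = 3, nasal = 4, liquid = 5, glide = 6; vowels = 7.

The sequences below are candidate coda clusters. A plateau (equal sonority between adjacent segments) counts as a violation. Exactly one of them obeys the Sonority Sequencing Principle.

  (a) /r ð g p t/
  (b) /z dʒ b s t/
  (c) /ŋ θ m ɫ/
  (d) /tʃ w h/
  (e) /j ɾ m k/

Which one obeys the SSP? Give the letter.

e

(a) 5-3-1-1-1 → violates
(b) 3-2-1-3-1 → violates
(c) 4-3-4-5 → violates
(d) 2-6-3 → violates
(e) 6-5-4-1 → obeys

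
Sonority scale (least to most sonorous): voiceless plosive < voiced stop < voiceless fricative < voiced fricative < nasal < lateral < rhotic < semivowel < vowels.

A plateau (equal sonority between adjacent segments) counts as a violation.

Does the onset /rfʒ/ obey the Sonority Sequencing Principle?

/r/: rhotic = 7.
/f/: voiceless fricative = 3.
/ʒ/: voiced fricative = 4.
The profile is 7-3-4. Between /r/ (7) and /f/ (3) sonority does not rise, so the cluster violates the SSP.

no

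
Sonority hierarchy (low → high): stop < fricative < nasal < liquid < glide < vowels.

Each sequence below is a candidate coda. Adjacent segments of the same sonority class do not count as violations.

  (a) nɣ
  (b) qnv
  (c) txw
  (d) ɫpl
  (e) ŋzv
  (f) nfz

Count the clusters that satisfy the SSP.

(a) sonority 3-2: well-formed.
(b) sonority 1-3-2: ill-formed.
(c) sonority 1-2-5: ill-formed.
(d) sonority 4-1-4: ill-formed.
(e) sonority 3-2-2: well-formed.
(f) sonority 3-2-2: well-formed.

3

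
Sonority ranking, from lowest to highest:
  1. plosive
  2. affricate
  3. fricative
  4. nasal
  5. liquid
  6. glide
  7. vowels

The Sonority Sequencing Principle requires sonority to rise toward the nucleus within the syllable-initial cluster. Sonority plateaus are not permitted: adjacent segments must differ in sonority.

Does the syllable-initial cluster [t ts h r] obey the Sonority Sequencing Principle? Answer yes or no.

/t/: plosive = 1.
/ts/: affricate = 2.
/h/: fricative = 3.
/r/: liquid = 5.
The profile 1-2-3-5 strictly rises, so the syllable-initial cluster satisfies the SSP.

yes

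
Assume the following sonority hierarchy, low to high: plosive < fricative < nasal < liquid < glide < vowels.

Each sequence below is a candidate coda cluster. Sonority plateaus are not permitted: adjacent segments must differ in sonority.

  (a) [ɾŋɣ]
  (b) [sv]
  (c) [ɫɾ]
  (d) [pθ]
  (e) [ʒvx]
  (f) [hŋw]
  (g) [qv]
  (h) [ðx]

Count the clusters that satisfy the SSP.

(a) [ɾŋɣ]: profile 4-3-2 — obeys.
(b) [sv]: profile 2-2 — violates.
(c) [ɫɾ]: profile 4-4 — violates.
(d) [pθ]: profile 1-2 — violates.
(e) [ʒvx]: profile 2-2-2 — violates.
(f) [hŋw]: profile 2-3-5 — violates.
(g) [qv]: profile 1-2 — violates.
(h) [ðx]: profile 2-2 — violates.

1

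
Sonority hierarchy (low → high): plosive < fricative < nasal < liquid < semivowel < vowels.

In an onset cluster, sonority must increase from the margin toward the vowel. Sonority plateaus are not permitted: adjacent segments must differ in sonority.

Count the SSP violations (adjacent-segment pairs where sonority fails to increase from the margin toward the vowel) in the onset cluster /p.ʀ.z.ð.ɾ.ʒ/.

3

/p/ — plosive, sonority 1.
/ʀ/ — liquid, sonority 4.
/z/ — fricative, sonority 2.
/ð/ — fricative, sonority 2.
/ɾ/ — liquid, sonority 4.
/ʒ/ — fricative, sonority 2.
/p/→/ʀ/: 1→4 (rises) — ok.
/ʀ/→/z/: 4→2 (does not rise) — violation.
/z/→/ð/: 2→2 (plateau) — violation.
/ð/→/ɾ/: 2→4 (rises) — ok.
/ɾ/→/ʒ/: 4→2 (does not rise) — violation.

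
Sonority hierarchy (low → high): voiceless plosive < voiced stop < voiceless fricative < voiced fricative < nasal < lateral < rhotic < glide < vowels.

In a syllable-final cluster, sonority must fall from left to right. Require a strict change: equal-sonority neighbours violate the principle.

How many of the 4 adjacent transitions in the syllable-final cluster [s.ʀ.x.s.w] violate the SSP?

3

/s/ is a voiceless fricative (sonority 3).
/ʀ/ is a rhotic (sonority 7).
/x/ is a voiceless fricative (sonority 3).
/s/ is a voiceless fricative (sonority 3).
/w/ is a glide (sonority 8).
/s/→/ʀ/: 3→7 (does not fall) — violation.
/ʀ/→/x/: 7→3 (falls) — ok.
/x/→/s/: 3→3 (plateau) — violation.
/s/→/w/: 3→8 (does not fall) — violation.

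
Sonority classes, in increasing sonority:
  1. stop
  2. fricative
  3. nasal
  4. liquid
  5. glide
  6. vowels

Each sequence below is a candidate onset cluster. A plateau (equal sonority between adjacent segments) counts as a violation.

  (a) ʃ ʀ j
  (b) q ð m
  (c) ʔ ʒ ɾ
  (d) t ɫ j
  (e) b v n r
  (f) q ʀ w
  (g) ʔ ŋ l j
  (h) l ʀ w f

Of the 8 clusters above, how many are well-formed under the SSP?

(a) sonority 2-4-5: well-formed.
(b) sonority 1-2-3: well-formed.
(c) sonority 1-2-4: well-formed.
(d) sonority 1-4-5: well-formed.
(e) sonority 1-2-3-4: well-formed.
(f) sonority 1-4-5: well-formed.
(g) sonority 1-3-4-5: well-formed.
(h) sonority 4-4-5-2: ill-formed.

7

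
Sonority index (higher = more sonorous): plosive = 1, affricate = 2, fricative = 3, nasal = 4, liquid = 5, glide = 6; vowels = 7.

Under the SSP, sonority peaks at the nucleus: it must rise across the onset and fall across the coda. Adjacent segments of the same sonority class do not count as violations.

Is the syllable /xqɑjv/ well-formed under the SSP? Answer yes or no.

no

Onset: /x/ is a fricative (sonority 3), /q/ is a plosive (sonority 1); then the nucleus /ɑ/ (sonority 7).
Onset profile 3-1-7 — does not rise throughout.
Coda: /j/ is a glide (sonority 6), /v/ is a fricative (sonority 3).
Coda profile 7-6-3 — falls from the nucleus.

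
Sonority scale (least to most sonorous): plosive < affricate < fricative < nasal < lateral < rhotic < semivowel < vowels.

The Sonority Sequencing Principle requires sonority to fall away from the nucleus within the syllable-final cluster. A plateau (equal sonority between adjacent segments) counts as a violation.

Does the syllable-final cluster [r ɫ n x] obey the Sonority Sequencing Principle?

yes

/r/: rhotic = 6.
/ɫ/: lateral = 5.
/n/: nasal = 4.
/x/: fricative = 3.
The profile 6-5-4-3 strictly falls, so the syllable-final cluster satisfies the SSP.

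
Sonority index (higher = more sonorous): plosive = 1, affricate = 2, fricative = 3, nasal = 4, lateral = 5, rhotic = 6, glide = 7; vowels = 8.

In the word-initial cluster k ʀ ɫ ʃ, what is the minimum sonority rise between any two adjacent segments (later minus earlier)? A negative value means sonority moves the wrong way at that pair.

/k/ — plosive, sonority 1.
/ʀ/ — rhotic, sonority 6.
/ɫ/ — lateral, sonority 5.
/ʃ/ — fricative, sonority 3.
/k/→/ʀ/: change +5.
/ʀ/→/ɫ/: change -1.
/ɫ/→/ʃ/: change -2.
Minimum = -2.

-2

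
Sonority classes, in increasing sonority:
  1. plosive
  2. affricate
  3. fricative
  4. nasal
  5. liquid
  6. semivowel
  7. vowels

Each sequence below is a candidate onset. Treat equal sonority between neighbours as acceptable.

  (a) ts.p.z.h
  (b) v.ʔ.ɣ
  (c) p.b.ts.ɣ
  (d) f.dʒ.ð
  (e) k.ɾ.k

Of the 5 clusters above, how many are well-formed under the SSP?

1

(a) sonority 2-1-3-3: ill-formed.
(b) sonority 3-1-3: ill-formed.
(c) sonority 1-1-2-3: well-formed.
(d) sonority 3-2-3: ill-formed.
(e) sonority 1-5-1: ill-formed.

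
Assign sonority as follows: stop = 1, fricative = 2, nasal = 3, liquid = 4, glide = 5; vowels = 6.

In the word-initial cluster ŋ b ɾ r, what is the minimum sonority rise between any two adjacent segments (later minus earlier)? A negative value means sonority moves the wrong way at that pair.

/ŋ/: nasal = 3.
/b/: stop = 1.
/ɾ/: liquid = 4.
/r/: liquid = 4.
/ŋ/→/b/: change -2.
/b/→/ɾ/: change +3.
/ɾ/→/r/: change +0.
Minimum = -2.

-2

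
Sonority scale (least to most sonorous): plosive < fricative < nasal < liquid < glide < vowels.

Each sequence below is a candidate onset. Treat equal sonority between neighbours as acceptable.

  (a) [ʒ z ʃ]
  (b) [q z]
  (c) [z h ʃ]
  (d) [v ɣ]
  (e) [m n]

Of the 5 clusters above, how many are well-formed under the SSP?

(a) [ʒ z ʃ]: profile 2-2-2 — obeys.
(b) [q z]: profile 1-2 — obeys.
(c) [z h ʃ]: profile 2-2-2 — obeys.
(d) [v ɣ]: profile 2-2 — obeys.
(e) [m n]: profile 3-3 — obeys.

5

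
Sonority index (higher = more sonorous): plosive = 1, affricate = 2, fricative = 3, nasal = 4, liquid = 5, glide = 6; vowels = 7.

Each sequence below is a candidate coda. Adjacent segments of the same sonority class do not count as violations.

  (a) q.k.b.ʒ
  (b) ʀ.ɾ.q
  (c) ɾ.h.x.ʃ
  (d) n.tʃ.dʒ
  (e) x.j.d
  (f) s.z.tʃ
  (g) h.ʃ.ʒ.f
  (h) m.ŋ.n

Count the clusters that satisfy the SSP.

6

(a) q.k.b.ʒ: profile 1-1-1-3 — violates.
(b) ʀ.ɾ.q: profile 5-5-1 — obeys.
(c) ɾ.h.x.ʃ: profile 5-3-3-3 — obeys.
(d) n.tʃ.dʒ: profile 4-2-2 — obeys.
(e) x.j.d: profile 3-6-1 — violates.
(f) s.z.tʃ: profile 3-3-2 — obeys.
(g) h.ʃ.ʒ.f: profile 3-3-3-3 — obeys.
(h) m.ŋ.n: profile 4-4-4 — obeys.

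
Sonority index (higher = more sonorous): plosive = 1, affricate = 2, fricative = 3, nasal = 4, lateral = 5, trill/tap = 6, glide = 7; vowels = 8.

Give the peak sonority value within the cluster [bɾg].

/b/: plosive = 1.
/ɾ/: trill/tap = 6.
/g/: plosive = 1.
The maximum is 6.

6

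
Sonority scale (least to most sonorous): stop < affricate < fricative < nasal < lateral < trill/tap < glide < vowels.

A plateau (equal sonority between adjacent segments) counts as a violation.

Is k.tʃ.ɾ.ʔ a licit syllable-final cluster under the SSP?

no

/k/ — stop, sonority 1.
/tʃ/ — affricate, sonority 2.
/ɾ/ — trill/tap, sonority 6.
/ʔ/ — stop, sonority 1.
The profile is 1-2-6-1. Between /k/ (1) and /tʃ/ (2) sonority does not fall, so the cluster violates the SSP.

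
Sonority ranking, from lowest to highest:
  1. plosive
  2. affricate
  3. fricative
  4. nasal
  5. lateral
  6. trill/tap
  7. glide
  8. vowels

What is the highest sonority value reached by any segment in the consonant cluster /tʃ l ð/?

5

/tʃ/ — affricate, sonority 2.
/l/ — lateral, sonority 5.
/ð/ — fricative, sonority 3.
The maximum is 5.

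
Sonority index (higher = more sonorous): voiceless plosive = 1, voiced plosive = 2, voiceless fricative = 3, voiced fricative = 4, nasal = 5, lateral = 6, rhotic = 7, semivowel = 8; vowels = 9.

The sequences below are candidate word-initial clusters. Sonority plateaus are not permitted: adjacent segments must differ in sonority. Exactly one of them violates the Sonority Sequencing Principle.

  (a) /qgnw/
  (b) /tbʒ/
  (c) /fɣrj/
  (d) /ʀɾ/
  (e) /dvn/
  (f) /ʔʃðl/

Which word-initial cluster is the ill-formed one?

d

(a) 1-2-5-8 → obeys
(b) 1-2-4 → obeys
(c) 3-4-7-8 → obeys
(d) 7-7 → violates
(e) 2-4-5 → obeys
(f) 1-3-4-6 → obeys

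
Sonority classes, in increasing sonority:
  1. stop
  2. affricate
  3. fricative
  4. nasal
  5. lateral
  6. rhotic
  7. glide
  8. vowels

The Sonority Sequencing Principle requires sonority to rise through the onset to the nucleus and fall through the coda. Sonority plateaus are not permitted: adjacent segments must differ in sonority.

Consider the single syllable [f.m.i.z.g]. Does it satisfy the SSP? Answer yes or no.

Onset: /f/ is a fricative (sonority 3), /m/ is a nasal (sonority 4); then the nucleus /i/ (sonority 8).
Onset profile 3-4-8 — rises to the nucleus.
Coda: /z/ is a fricative (sonority 3), /g/ is a stop (sonority 1).
Coda profile 8-3-1 — falls from the nucleus.

yes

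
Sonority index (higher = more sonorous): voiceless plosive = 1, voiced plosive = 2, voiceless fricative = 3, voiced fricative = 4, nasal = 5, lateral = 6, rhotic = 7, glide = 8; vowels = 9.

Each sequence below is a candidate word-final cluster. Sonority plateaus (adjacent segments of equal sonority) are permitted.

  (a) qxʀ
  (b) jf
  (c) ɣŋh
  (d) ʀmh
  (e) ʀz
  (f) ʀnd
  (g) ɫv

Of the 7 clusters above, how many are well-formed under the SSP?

5

(a) sonority 1-3-7: ill-formed.
(b) sonority 8-3: well-formed.
(c) sonority 4-5-3: ill-formed.
(d) sonority 7-5-3: well-formed.
(e) sonority 7-4: well-formed.
(f) sonority 7-5-2: well-formed.
(g) sonority 6-4: well-formed.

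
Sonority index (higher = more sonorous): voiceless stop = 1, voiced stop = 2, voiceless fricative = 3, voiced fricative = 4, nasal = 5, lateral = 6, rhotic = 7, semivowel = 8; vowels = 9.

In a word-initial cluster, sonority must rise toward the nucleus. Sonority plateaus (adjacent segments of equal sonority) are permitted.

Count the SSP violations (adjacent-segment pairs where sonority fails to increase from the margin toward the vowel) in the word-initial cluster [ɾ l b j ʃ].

3

/ɾ/ is a rhotic (sonority 7).
/l/ is a lateral (sonority 6).
/b/ is a voiced stop (sonority 2).
/j/ is a semivowel (sonority 8).
/ʃ/ is a voiceless fricative (sonority 3).
/ɾ/→/l/: 7→6 (does not rise) — violation.
/l/→/b/: 6→2 (does not rise) — violation.
/b/→/j/: 2→8 (rises) — ok.
/j/→/ʃ/: 8→3 (does not rise) — violation.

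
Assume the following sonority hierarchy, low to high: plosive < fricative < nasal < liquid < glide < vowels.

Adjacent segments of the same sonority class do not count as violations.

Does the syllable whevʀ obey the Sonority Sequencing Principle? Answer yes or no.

Onset: /w/ is a glide (sonority 5), /h/ is a fricative (sonority 2); then the nucleus /e/ (sonority 6).
Onset profile 5-2-6 — does not rise throughout.
Coda: /v/ is a fricative (sonority 2), /ʀ/ is a liquid (sonority 4).
Coda profile 6-2-4 — does not fall throughout.

no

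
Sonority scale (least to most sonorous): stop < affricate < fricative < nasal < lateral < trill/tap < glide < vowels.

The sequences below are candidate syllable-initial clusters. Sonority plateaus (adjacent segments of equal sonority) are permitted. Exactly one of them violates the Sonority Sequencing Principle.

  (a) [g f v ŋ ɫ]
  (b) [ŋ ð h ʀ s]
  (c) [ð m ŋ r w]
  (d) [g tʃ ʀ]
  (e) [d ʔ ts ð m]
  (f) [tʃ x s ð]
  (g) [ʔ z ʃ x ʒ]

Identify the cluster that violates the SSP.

(a) sonority 1-3-3-4-5: well-formed.
(b) sonority 4-3-3-6-3: ill-formed.
(c) sonority 3-4-4-6-7: well-formed.
(d) sonority 1-2-6: well-formed.
(e) sonority 1-1-2-3-4: well-formed.
(f) sonority 2-3-3-3: well-formed.
(g) sonority 1-3-3-3-3: well-formed.

b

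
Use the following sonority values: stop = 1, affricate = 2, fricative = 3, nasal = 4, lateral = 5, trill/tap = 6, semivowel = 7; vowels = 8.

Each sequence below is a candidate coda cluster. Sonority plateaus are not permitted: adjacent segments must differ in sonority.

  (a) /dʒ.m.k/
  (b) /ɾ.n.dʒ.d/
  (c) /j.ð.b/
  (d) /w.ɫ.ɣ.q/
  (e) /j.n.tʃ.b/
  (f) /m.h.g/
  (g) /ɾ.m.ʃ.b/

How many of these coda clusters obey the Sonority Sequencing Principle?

(a) /dʒ.m.k/: profile 2-4-1 — violates.
(b) /ɾ.n.dʒ.d/: profile 6-4-2-1 — obeys.
(c) /j.ð.b/: profile 7-3-1 — obeys.
(d) /w.ɫ.ɣ.q/: profile 7-5-3-1 — obeys.
(e) /j.n.tʃ.b/: profile 7-4-2-1 — obeys.
(f) /m.h.g/: profile 4-3-1 — obeys.
(g) /ɾ.m.ʃ.b/: profile 6-4-3-1 — obeys.

6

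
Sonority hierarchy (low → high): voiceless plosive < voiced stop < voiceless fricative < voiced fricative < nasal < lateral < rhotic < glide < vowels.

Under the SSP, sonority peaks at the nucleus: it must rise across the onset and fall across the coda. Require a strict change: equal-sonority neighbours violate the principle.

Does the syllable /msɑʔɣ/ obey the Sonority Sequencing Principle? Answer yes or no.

Onset: /m/ is a nasal (sonority 5), /s/ is a voiceless fricative (sonority 3); then the nucleus /ɑ/ (sonority 9).
Onset profile 5-3-9 — does not strictly rise throughout.
Coda: /ʔ/ is a voiceless plosive (sonority 1), /ɣ/ is a voiced fricative (sonority 4).
Coda profile 9-1-4 — does not strictly fall throughout.

no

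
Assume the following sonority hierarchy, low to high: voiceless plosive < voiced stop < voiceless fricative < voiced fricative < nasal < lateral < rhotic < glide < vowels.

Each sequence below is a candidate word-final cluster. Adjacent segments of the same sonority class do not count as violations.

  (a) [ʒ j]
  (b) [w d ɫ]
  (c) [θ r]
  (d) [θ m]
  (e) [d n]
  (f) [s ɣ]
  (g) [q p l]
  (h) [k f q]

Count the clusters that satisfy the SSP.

(a) 4-8 → violates
(b) 8-2-6 → violates
(c) 3-7 → violates
(d) 3-5 → violates
(e) 2-5 → violates
(f) 3-4 → violates
(g) 1-1-6 → violates
(h) 1-3-1 → violates

0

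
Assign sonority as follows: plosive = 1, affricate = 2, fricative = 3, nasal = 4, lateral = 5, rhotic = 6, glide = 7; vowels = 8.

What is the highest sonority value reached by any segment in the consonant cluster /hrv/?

/h/ — fricative, sonority 3.
/r/ — rhotic, sonority 6.
/v/ — fricative, sonority 3.
The maximum is 6.

6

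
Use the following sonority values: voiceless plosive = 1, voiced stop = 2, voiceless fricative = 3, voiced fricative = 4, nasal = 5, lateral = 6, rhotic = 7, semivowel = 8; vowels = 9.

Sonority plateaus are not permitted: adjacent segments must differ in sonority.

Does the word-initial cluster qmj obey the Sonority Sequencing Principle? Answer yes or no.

yes

/q/ is a voiceless plosive (sonority 1).
/m/ is a nasal (sonority 5).
/j/ is a semivowel (sonority 8).
The profile 1-5-8 strictly rises, so the word-initial cluster satisfies the SSP.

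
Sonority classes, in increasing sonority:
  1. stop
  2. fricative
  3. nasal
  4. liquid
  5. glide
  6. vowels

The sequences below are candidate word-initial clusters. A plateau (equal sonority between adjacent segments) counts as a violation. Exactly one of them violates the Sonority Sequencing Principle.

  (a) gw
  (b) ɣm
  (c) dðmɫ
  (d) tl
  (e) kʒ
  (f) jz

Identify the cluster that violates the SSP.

(a) gw: profile 1-5 — obeys.
(b) ɣm: profile 2-3 — obeys.
(c) dðmɫ: profile 1-2-3-4 — obeys.
(d) tl: profile 1-4 — obeys.
(e) kʒ: profile 1-2 — obeys.
(f) jz: profile 5-2 — violates.

f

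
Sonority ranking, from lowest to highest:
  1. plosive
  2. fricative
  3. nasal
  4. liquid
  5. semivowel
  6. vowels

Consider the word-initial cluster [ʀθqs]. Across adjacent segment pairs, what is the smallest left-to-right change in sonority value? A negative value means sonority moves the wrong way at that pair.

-2

/ʀ/ is a liquid (sonority 4).
/θ/ is a fricative (sonority 2).
/q/ is a plosive (sonority 1).
/s/ is a fricative (sonority 2).
/ʀ/→/θ/: change -2.
/θ/→/q/: change -1.
/q/→/s/: change +1.
Minimum = -2.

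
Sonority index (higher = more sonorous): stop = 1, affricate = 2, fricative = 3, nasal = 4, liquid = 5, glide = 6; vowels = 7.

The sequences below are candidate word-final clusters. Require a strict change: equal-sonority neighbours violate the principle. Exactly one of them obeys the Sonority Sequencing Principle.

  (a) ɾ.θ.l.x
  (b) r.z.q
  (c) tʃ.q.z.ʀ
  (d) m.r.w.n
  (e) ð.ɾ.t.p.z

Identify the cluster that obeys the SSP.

(a) 5-3-5-3 → violates
(b) 5-3-1 → obeys
(c) 2-1-3-5 → violates
(d) 4-5-6-4 → violates
(e) 3-5-1-1-3 → violates

b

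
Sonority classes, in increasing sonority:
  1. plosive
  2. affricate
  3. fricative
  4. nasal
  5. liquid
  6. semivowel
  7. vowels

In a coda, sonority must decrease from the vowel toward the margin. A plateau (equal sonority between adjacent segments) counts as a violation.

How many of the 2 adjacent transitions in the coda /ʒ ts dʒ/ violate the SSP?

1

/ʒ/ is a fricative (sonority 3).
/ts/ is an affricate (sonority 2).
/dʒ/ is an affricate (sonority 2).
/ʒ/→/ts/: 3→2 (falls) — ok.
/ts/→/dʒ/: 2→2 (plateau) — violation.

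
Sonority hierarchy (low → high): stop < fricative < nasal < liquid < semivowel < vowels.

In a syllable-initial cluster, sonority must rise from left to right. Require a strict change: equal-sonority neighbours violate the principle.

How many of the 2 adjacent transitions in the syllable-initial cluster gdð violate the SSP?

1

/g/: stop = 1.
/d/: stop = 1.
/ð/: fricative = 2.
/g/→/d/: 1→1 (plateau) — violation.
/d/→/ð/: 1→2 (rises) — ok.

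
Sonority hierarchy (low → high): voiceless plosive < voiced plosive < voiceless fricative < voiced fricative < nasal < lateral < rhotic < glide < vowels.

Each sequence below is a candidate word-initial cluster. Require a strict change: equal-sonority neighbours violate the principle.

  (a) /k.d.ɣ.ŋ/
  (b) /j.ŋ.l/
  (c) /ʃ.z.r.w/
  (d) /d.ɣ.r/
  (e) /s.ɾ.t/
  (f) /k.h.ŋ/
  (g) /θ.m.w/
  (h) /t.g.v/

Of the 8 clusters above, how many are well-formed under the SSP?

(a) /k.d.ɣ.ŋ/: profile 1-2-4-5 — obeys.
(b) /j.ŋ.l/: profile 8-5-6 — violates.
(c) /ʃ.z.r.w/: profile 3-4-7-8 — obeys.
(d) /d.ɣ.r/: profile 2-4-7 — obeys.
(e) /s.ɾ.t/: profile 3-7-1 — violates.
(f) /k.h.ŋ/: profile 1-3-5 — obeys.
(g) /θ.m.w/: profile 3-5-8 — obeys.
(h) /t.g.v/: profile 1-2-4 — obeys.

6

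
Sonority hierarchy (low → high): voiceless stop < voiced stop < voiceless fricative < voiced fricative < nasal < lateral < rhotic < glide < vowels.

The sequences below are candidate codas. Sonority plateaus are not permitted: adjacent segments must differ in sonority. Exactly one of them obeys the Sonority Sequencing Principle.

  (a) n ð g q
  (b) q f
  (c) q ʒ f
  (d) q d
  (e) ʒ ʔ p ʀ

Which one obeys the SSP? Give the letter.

a

(a) n ð g q: profile 5-4-2-1 — obeys.
(b) q f: profile 1-3 — violates.
(c) q ʒ f: profile 1-4-3 — violates.
(d) q d: profile 1-2 — violates.
(e) ʒ ʔ p ʀ: profile 4-1-1-7 — violates.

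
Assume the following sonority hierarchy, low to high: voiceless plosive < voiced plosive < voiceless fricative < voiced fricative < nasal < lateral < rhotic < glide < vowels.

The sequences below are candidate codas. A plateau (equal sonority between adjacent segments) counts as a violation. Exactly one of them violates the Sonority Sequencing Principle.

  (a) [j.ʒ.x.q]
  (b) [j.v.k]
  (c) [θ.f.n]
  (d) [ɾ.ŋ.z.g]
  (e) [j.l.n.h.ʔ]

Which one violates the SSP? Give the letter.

c

(a) sonority 8-4-3-1: well-formed.
(b) sonority 8-4-1: well-formed.
(c) sonority 3-3-5: ill-formed.
(d) sonority 7-5-4-2: well-formed.
(e) sonority 8-6-5-3-1: well-formed.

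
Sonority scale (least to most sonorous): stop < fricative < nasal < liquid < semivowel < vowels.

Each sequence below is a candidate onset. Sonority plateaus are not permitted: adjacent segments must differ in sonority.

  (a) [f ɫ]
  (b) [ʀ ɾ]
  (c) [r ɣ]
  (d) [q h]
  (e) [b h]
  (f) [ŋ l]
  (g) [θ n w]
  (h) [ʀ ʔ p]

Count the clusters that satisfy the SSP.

(a) 2-4 → obeys
(b) 4-4 → violates
(c) 4-2 → violates
(d) 1-2 → obeys
(e) 1-2 → obeys
(f) 3-4 → obeys
(g) 2-3-5 → obeys
(h) 4-1-1 → violates

5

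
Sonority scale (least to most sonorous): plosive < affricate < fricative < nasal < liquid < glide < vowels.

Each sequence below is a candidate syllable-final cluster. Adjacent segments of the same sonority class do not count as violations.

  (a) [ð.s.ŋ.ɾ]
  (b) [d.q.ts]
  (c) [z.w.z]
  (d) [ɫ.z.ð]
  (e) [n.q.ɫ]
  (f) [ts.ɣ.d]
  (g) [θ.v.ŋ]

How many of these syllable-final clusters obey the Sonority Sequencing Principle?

1

(a) [ð.s.ŋ.ɾ]: profile 3-3-4-5 — violates.
(b) [d.q.ts]: profile 1-1-2 — violates.
(c) [z.w.z]: profile 3-6-3 — violates.
(d) [ɫ.z.ð]: profile 5-3-3 — obeys.
(e) [n.q.ɫ]: profile 4-1-5 — violates.
(f) [ts.ɣ.d]: profile 2-3-1 — violates.
(g) [θ.v.ŋ]: profile 3-3-4 — violates.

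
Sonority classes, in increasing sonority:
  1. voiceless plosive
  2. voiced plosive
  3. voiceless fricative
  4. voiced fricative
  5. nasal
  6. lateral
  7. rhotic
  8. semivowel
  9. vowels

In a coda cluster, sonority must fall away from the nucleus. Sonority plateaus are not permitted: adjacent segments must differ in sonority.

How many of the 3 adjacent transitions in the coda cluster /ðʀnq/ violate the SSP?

/ð/ is a voiced fricative (sonority 4).
/ʀ/ is a rhotic (sonority 7).
/n/ is a nasal (sonority 5).
/q/ is a voiceless plosive (sonority 1).
/ð/→/ʀ/: 4→7 (does not fall) — violation.
/ʀ/→/n/: 7→5 (falls) — ok.
/n/→/q/: 5→1 (falls) — ok.

1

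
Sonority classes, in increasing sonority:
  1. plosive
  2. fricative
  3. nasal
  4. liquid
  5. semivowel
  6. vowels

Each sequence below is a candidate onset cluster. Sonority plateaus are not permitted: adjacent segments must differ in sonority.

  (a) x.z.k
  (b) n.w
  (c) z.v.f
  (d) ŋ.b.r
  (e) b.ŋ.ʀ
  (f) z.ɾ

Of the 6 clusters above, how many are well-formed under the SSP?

(a) x.z.k: profile 2-2-1 — violates.
(b) n.w: profile 3-5 — obeys.
(c) z.v.f: profile 2-2-2 — violates.
(d) ŋ.b.r: profile 3-1-4 — violates.
(e) b.ŋ.ʀ: profile 1-3-4 — obeys.
(f) z.ɾ: profile 2-4 — obeys.

3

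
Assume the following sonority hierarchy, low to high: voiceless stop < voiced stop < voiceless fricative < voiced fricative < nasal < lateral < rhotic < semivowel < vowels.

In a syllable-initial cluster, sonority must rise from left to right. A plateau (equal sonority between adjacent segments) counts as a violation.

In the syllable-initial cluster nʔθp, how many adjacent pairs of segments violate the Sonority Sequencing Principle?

/n/ is a nasal (sonority 5).
/ʔ/ is a voiceless stop (sonority 1).
/θ/ is a voiceless fricative (sonority 3).
/p/ is a voiceless stop (sonority 1).
/n/→/ʔ/: 5→1 (does not rise) — violation.
/ʔ/→/θ/: 1→3 (rises) — ok.
/θ/→/p/: 3→1 (does not rise) — violation.

2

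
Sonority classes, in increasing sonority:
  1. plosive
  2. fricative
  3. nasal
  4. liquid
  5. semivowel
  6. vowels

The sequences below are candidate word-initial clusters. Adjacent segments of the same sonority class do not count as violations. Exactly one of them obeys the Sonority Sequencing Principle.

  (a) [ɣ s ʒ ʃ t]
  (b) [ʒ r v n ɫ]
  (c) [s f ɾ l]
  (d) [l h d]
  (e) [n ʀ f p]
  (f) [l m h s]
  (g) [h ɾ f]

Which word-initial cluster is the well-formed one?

c

(a) 2-2-2-2-1 → violates
(b) 2-4-2-3-4 → violates
(c) 2-2-4-4 → obeys
(d) 4-2-1 → violates
(e) 3-4-2-1 → violates
(f) 4-3-2-2 → violates
(g) 2-4-2 → violates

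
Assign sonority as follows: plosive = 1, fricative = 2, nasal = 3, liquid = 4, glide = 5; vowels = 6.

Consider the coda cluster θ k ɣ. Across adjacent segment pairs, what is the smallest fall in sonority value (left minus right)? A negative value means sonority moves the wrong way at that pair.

/θ/ — fricative, sonority 2.
/k/ — plosive, sonority 1.
/ɣ/ — fricative, sonority 2.
/θ/→/k/: change +1.
/k/→/ɣ/: change -1.
Minimum = -1.

-1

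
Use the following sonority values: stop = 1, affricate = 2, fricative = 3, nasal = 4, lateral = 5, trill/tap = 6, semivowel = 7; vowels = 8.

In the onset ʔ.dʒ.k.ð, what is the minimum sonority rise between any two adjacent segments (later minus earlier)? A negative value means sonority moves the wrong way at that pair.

/ʔ/ is a stop (sonority 1).
/dʒ/ is an affricate (sonority 2).
/k/ is a stop (sonority 1).
/ð/ is a fricative (sonority 3).
/ʔ/→/dʒ/: change +1.
/dʒ/→/k/: change -1.
/k/→/ð/: change +2.
Minimum = -1.

-1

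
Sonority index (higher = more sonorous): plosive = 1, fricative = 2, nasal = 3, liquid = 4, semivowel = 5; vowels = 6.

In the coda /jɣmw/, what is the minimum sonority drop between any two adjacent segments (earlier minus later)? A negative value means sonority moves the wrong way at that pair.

/j/ — semivowel, sonority 5.
/ɣ/ — fricative, sonority 2.
/m/ — nasal, sonority 3.
/w/ — semivowel, sonority 5.
/j/→/ɣ/: change +3.
/ɣ/→/m/: change -1.
/m/→/w/: change -2.
Minimum = -2.

-2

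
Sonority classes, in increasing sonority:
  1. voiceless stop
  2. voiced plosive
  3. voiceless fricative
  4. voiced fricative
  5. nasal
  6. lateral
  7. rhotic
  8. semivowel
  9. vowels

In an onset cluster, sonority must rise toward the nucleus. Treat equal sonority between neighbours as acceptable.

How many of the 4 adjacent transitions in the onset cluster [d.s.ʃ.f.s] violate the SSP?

/d/ is a voiced plosive (sonority 2).
/s/ is a voiceless fricative (sonority 3).
/ʃ/ is a voiceless fricative (sonority 3).
/f/ is a voiceless fricative (sonority 3).
/s/ is a voiceless fricative (sonority 3).
/d/→/s/: 2→3 (rises) — ok.
/s/→/ʃ/: 3→3 (plateau, allowed) — ok.
/ʃ/→/f/: 3→3 (plateau, allowed) — ok.
/f/→/s/: 3→3 (plateau, allowed) — ok.

0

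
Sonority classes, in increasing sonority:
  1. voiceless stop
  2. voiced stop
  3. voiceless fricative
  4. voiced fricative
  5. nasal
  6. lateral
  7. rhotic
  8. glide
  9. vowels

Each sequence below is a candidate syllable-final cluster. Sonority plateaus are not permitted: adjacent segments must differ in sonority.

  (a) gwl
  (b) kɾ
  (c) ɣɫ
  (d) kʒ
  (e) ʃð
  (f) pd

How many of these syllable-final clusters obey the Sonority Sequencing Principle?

0

(a) 2-8-6 → violates
(b) 1-7 → violates
(c) 4-6 → violates
(d) 1-4 → violates
(e) 3-4 → violates
(f) 1-2 → violates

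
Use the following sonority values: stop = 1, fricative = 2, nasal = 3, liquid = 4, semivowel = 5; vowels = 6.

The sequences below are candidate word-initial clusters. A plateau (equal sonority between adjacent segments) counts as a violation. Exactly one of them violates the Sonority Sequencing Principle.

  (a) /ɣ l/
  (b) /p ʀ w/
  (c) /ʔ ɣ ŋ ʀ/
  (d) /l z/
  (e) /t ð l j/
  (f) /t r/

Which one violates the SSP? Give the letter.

d

(a) 2-4 → obeys
(b) 1-4-5 → obeys
(c) 1-2-3-4 → obeys
(d) 4-2 → violates
(e) 1-2-4-5 → obeys
(f) 1-4 → obeys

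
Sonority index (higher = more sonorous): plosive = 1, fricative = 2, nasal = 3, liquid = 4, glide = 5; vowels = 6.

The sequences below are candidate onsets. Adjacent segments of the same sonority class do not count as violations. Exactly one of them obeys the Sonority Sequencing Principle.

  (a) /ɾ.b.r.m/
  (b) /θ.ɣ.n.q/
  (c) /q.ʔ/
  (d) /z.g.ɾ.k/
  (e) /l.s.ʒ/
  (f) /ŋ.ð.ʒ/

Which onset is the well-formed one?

c

(a) sonority 4-1-4-3: ill-formed.
(b) sonority 2-2-3-1: ill-formed.
(c) sonority 1-1: well-formed.
(d) sonority 2-1-4-1: ill-formed.
(e) sonority 4-2-2: ill-formed.
(f) sonority 3-2-2: ill-formed.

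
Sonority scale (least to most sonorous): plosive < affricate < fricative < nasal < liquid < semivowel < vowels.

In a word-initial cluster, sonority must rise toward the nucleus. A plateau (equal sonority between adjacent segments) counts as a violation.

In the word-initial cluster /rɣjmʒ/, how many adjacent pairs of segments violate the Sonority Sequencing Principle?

/r/ — liquid, sonority 5.
/ɣ/ — fricative, sonority 3.
/j/ — semivowel, sonority 6.
/m/ — nasal, sonority 4.
/ʒ/ — fricative, sonority 3.
/r/→/ɣ/: 5→3 (does not rise) — violation.
/ɣ/→/j/: 3→6 (rises) — ok.
/j/→/m/: 6→4 (does not rise) — violation.
/m/→/ʒ/: 4→3 (does not rise) — violation.

3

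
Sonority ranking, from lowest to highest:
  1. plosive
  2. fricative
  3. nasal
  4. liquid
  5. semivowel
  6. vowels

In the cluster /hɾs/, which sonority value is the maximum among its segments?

4

/h/: fricative = 2.
/ɾ/: liquid = 4.
/s/: fricative = 2.
The maximum is 4.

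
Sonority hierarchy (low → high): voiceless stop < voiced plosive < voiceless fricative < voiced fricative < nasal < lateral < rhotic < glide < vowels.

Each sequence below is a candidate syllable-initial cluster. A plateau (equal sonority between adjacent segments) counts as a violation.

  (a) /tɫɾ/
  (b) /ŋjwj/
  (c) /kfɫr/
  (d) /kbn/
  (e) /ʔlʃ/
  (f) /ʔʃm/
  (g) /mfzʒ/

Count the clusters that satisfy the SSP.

(a) 1-6-7 → obeys
(b) 5-8-8-8 → violates
(c) 1-3-6-7 → obeys
(d) 1-2-5 → obeys
(e) 1-6-3 → violates
(f) 1-3-5 → obeys
(g) 5-3-4-4 → violates

4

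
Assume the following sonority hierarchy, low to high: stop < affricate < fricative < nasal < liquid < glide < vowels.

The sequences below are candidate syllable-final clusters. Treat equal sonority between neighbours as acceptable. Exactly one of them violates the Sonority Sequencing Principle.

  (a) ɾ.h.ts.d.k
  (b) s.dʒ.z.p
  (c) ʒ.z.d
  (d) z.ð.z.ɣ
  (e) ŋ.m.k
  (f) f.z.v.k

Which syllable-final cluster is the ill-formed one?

(a) sonority 5-3-2-1-1: well-formed.
(b) sonority 3-2-3-1: ill-formed.
(c) sonority 3-3-1: well-formed.
(d) sonority 3-3-3-3: well-formed.
(e) sonority 4-4-1: well-formed.
(f) sonority 3-3-3-1: well-formed.

b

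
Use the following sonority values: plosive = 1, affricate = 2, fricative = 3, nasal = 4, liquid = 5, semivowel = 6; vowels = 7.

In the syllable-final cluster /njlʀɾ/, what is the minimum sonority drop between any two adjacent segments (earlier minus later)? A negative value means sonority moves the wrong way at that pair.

-2

/n/ — nasal, sonority 4.
/j/ — semivowel, sonority 6.
/l/ — liquid, sonority 5.
/ʀ/ — liquid, sonority 5.
/ɾ/ — liquid, sonority 5.
/n/→/j/: change -2.
/j/→/l/: change +1.
/l/→/ʀ/: change +0.
/ʀ/→/ɾ/: change +0.
Minimum = -2.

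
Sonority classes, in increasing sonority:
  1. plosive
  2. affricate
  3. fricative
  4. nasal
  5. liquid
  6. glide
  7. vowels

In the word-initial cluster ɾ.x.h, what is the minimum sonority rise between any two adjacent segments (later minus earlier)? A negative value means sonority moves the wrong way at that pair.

-2

/ɾ/ is a liquid (sonority 5).
/x/ is a fricative (sonority 3).
/h/ is a fricative (sonority 3).
/ɾ/→/x/: change -2.
/x/→/h/: change +0.
Minimum = -2.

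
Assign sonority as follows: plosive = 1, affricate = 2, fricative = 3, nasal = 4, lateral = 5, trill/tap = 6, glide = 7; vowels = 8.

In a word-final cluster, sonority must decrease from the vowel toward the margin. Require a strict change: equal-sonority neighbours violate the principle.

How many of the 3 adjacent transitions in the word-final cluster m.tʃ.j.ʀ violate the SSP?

1

/m/ — nasal, sonority 4.
/tʃ/ — affricate, sonority 2.
/j/ — glide, sonority 7.
/ʀ/ — trill/tap, sonority 6.
/m/→/tʃ/: 4→2 (falls) — ok.
/tʃ/→/j/: 2→7 (does not fall) — violation.
/j/→/ʀ/: 7→6 (falls) — ok.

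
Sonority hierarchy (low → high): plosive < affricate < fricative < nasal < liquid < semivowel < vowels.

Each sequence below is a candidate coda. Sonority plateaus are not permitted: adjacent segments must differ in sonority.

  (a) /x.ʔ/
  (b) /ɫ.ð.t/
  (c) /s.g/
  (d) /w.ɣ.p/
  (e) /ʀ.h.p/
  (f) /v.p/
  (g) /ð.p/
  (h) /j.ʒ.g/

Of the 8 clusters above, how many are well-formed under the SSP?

8

(a) /x.ʔ/: profile 3-1 — obeys.
(b) /ɫ.ð.t/: profile 5-3-1 — obeys.
(c) /s.g/: profile 3-1 — obeys.
(d) /w.ɣ.p/: profile 6-3-1 — obeys.
(e) /ʀ.h.p/: profile 5-3-1 — obeys.
(f) /v.p/: profile 3-1 — obeys.
(g) /ð.p/: profile 3-1 — obeys.
(h) /j.ʒ.g/: profile 6-3-1 — obeys.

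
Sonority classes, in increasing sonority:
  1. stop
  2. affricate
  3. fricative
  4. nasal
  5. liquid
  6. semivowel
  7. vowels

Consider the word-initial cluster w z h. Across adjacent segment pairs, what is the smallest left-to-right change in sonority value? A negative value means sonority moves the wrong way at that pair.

/w/ — semivowel, sonority 6.
/z/ — fricative, sonority 3.
/h/ — fricative, sonority 3.
/w/→/z/: change -3.
/z/→/h/: change +0.
Minimum = -3.

-3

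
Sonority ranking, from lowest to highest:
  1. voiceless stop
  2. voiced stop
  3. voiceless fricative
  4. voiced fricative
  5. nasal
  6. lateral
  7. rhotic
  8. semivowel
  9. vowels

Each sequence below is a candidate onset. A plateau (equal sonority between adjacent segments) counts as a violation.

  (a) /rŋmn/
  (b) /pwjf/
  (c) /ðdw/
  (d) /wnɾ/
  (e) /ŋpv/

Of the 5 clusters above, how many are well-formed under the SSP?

0

(a) /rŋmn/: profile 7-5-5-5 — violates.
(b) /pwjf/: profile 1-8-8-3 — violates.
(c) /ðdw/: profile 4-2-8 — violates.
(d) /wnɾ/: profile 8-5-7 — violates.
(e) /ŋpv/: profile 5-1-4 — violates.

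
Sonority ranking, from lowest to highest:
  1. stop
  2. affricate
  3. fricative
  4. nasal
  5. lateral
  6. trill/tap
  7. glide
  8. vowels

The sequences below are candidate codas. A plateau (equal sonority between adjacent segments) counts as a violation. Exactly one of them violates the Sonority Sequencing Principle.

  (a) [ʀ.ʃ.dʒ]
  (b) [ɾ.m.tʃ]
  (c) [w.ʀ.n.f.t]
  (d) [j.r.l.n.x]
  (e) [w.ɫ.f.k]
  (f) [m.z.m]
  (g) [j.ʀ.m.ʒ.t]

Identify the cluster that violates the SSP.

f

(a) 6-3-2 → obeys
(b) 6-4-2 → obeys
(c) 7-6-4-3-1 → obeys
(d) 7-6-5-4-3 → obeys
(e) 7-5-3-1 → obeys
(f) 4-3-4 → violates
(g) 7-6-4-3-1 → obeys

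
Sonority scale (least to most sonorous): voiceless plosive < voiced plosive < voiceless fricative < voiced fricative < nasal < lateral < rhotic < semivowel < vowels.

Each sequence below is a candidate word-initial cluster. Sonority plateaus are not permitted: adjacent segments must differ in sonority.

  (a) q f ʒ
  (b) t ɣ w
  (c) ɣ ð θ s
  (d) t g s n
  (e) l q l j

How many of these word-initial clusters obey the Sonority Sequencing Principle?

(a) q f ʒ: profile 1-3-4 — obeys.
(b) t ɣ w: profile 1-4-8 — obeys.
(c) ɣ ð θ s: profile 4-4-3-3 — violates.
(d) t g s n: profile 1-2-3-5 — obeys.
(e) l q l j: profile 6-1-6-8 — violates.

3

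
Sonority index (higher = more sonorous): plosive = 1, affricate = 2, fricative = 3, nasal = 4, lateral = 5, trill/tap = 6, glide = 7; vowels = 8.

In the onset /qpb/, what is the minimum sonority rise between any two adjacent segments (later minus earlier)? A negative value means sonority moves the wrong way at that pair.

/q/ is a plosive (sonority 1).
/p/ is a plosive (sonority 1).
/b/ is a plosive (sonority 1).
/q/→/p/: change +0.
/p/→/b/: change +0.
Minimum = 0.

0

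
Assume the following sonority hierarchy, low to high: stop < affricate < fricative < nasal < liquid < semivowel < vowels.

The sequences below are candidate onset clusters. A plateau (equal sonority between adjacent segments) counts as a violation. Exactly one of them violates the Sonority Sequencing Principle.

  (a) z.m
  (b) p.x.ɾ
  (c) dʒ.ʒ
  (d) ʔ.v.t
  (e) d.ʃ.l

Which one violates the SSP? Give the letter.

d

(a) z.m: profile 3-4 — obeys.
(b) p.x.ɾ: profile 1-3-5 — obeys.
(c) dʒ.ʒ: profile 2-3 — obeys.
(d) ʔ.v.t: profile 1-3-1 — violates.
(e) d.ʃ.l: profile 1-3-5 — obeys.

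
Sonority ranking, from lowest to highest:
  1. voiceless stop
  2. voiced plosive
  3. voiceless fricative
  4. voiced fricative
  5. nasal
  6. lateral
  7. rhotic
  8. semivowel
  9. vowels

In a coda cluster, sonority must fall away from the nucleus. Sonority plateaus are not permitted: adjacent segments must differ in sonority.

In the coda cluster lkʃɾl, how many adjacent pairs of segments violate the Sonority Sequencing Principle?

/l/ is a lateral (sonority 6).
/k/ is a voiceless stop (sonority 1).
/ʃ/ is a voiceless fricative (sonority 3).
/ɾ/ is a rhotic (sonority 7).
/l/ is a lateral (sonority 6).
/l/→/k/: 6→1 (falls) — ok.
/k/→/ʃ/: 1→3 (does not fall) — violation.
/ʃ/→/ɾ/: 3→7 (does not fall) — violation.
/ɾ/→/l/: 7→6 (falls) — ok.

2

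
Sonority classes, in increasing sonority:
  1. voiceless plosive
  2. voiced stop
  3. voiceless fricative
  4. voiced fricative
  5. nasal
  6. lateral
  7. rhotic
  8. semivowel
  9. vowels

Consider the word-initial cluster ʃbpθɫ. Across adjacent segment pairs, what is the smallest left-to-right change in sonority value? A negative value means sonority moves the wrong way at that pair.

/ʃ/: voiceless fricative = 3.
/b/: voiced stop = 2.
/p/: voiceless plosive = 1.
/θ/: voiceless fricative = 3.
/ɫ/: lateral = 6.
/ʃ/→/b/: change -1.
/b/→/p/: change -1.
/p/→/θ/: change +2.
/θ/→/ɫ/: change +3.
Minimum = -1.

-1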